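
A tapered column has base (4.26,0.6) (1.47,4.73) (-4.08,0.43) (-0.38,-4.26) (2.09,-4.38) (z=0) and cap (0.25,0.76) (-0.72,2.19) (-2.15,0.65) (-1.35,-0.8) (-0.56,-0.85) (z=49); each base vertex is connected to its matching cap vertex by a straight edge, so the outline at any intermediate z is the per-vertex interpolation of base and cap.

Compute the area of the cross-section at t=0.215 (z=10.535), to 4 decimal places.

Area at t=0.215: 31.6529

Cross-section at t=0.215: each vertex is (1-t)·p0[i] + t·p1[i].
  v1: (1-0.215)·(4.26,0.6) + 0.215·(0.25,0.76) = (3.3979,0.6344)
  v2: (1-0.215)·(1.47,4.73) + 0.215·(-0.72,2.19) = (0.9991,4.1839)
  v3: (1-0.215)·(-4.08,0.43) + 0.215·(-2.15,0.65) = (-3.6651,0.4773)
  v4: (1-0.215)·(-0.38,-4.26) + 0.215·(-1.35,-0.8) = (-0.5886,-3.5161)
  v5: (1-0.215)·(2.09,-4.38) + 0.215·(-0.56,-0.85) = (1.5202,-3.6210)
Shoelace sum Σ(x_i·y_{i+1} − x_{i+1}·y_i):
  i=1: 3.3979·4.1839 − 0.9991·0.6344 = +13.5824 (running +13.5824)
  i=2: 0.9991·0.4773 − -3.6651·4.1839 = +15.8111 (running +29.3935)
  i=3: -3.6651·-3.5161 − -0.5886·0.4773 = +13.1676 (running +42.5611)
  i=4: -0.5886·-3.6210 − 1.5202·-3.5161 = +7.4765 (running +50.0376)
  i=5: 1.5202·0.6344 − 3.3979·-3.6210 = +13.2682 (running +63.3058)
Area = |Σ|/2 = |63.3058|/2 = 31.6529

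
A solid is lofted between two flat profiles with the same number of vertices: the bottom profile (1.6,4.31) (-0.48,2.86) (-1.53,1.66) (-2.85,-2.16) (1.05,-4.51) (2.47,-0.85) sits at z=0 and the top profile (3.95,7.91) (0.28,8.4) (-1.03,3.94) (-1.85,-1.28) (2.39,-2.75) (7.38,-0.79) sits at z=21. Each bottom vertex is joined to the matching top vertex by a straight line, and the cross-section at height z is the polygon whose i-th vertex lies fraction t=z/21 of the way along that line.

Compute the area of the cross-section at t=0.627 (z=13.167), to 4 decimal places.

Cross-section at t=0.627: each vertex is (1-t)·p0[i] + t·p1[i].
  v1: (1-0.627)·(1.6,4.31) + 0.627·(3.95,7.91) = (3.0735,6.5672)
  v2: (1-0.627)·(-0.48,2.86) + 0.627·(0.28,8.4) = (-0.0035,6.3336)
  v3: (1-0.627)·(-1.53,1.66) + 0.627·(-1.03,3.94) = (-1.2165,3.0896)
  v4: (1-0.627)·(-2.85,-2.16) + 0.627·(-1.85,-1.28) = (-2.2230,-1.6082)
  v5: (1-0.627)·(1.05,-4.51) + 0.627·(2.39,-2.75) = (1.8902,-3.4065)
  v6: (1-0.627)·(2.47,-0.85) + 0.627·(7.38,-0.79) = (5.5486,-0.8124)
Shoelace sum Σ(x_i·y_{i+1} − x_{i+1}·y_i):
  i=1: 3.0735·6.3336 − -0.0035·6.5672 = +19.4888 (running +19.4888)
  i=2: -0.0035·3.0896 − -1.2165·6.3336 = +7.6940 (running +27.1828)
  i=3: -1.2165·-1.6082 − -2.2230·3.0896 = +8.8245 (running +36.0074)
  i=4: -2.2230·-3.4065 − 1.8902·-1.6082 = +10.6125 (running +46.6198)
  i=5: 1.8902·-0.8124 − 5.5486·-3.4065 = +17.3655 (running +63.9854)
  i=6: 5.5486·6.5672 − 3.0735·-0.8124 = +38.9354 (running +102.9208)
Area = |Σ|/2 = |102.9208|/2 = 51.4604

Area at t=0.627: 51.4604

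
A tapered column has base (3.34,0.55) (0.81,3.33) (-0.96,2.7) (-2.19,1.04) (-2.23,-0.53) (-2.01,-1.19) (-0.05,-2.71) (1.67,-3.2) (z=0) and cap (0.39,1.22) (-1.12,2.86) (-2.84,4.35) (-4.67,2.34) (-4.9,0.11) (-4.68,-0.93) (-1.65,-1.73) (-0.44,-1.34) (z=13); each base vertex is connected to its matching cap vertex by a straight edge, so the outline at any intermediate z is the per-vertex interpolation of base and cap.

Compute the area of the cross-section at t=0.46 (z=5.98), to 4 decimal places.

Area at t=0.46: 22.3605

Cross-section at t=0.46: each vertex is (1-t)·p0[i] + t·p1[i].
  v1: (1-0.46)·(3.34,0.55) + 0.46·(0.39,1.22) = (1.9830,0.8582)
  v2: (1-0.46)·(0.81,3.33) + 0.46·(-1.12,2.86) = (-0.0778,3.1138)
  v3: (1-0.46)·(-0.96,2.7) + 0.46·(-2.84,4.35) = (-1.8248,3.4590)
  v4: (1-0.46)·(-2.19,1.04) + 0.46·(-4.67,2.34) = (-3.3308,1.6380)
  v5: (1-0.46)·(-2.23,-0.53) + 0.46·(-4.9,0.11) = (-3.4582,-0.2356)
  v6: (1-0.46)·(-2.01,-1.19) + 0.46·(-4.68,-0.93) = (-3.2382,-1.0704)
  v7: (1-0.46)·(-0.05,-2.71) + 0.46·(-1.65,-1.73) = (-0.7860,-2.2592)
  v8: (1-0.46)·(1.67,-3.2) + 0.46·(-0.44,-1.34) = (0.6994,-2.3444)
Shoelace sum Σ(x_i·y_{i+1} − x_{i+1}·y_i):
  i=1: 1.9830·3.1138 − -0.0778·0.8582 = +6.2414 (running +6.2414)
  i=2: -0.0778·3.4590 − -1.8248·3.1138 = +5.4130 (running +11.6544)
  i=3: -1.8248·1.6380 − -3.3308·3.4590 = +8.5322 (running +20.1866)
  i=4: -3.3308·-0.2356 − -3.4582·1.6380 = +6.4493 (running +26.6359)
  i=5: -3.4582·-1.0704 − -3.2382·-0.2356 = +2.9387 (running +29.5746)
  i=6: -3.2382·-2.2592 − -0.7860·-1.0704 = +6.4744 (running +36.0490)
  i=7: -0.7860·-2.3444 − 0.6994·-2.2592 = +3.4228 (running +39.4718)
  i=8: 0.6994·0.8582 − 1.9830·-2.3444 = +5.2492 (running +44.7210)
Area = |Σ|/2 = |44.7210|/2 = 22.3605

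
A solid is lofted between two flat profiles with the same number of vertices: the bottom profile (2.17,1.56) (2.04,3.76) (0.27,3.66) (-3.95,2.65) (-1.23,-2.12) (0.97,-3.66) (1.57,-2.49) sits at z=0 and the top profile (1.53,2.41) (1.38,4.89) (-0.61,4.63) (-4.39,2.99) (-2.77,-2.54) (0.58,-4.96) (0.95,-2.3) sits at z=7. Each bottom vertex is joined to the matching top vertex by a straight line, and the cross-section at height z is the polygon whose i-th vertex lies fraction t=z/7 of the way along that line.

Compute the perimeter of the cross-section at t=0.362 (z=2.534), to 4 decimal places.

Cross-section at t=0.362: each vertex is (1-t)·p0[i] + t·p1[i].
  v1: (1-0.362)·(2.17,1.56) + 0.362·(1.53,2.41) = (1.9383,1.8677)
  v2: (1-0.362)·(2.04,3.76) + 0.362·(1.38,4.89) = (1.8011,4.1691)
  v3: (1-0.362)·(0.27,3.66) + 0.362·(-0.61,4.63) = (-0.0486,4.0111)
  v4: (1-0.362)·(-3.95,2.65) + 0.362·(-4.39,2.99) = (-4.1093,2.7731)
  v5: (1-0.362)·(-1.23,-2.12) + 0.362·(-2.77,-2.54) = (-1.7875,-2.2720)
  v6: (1-0.362)·(0.97,-3.66) + 0.362·(0.58,-4.96) = (0.8288,-4.1306)
  v7: (1-0.362)·(1.57,-2.49) + 0.362·(0.95,-2.3) = (1.3456,-2.4212)
Perimeter = Σ |v_{i+1} − v_i|:
  edge 1→2: √(-0.1372² + 2.3014²) = 2.3054 (running 2.3054)
  edge 2→3: √(-1.8496² + -0.1579²) = 1.8564 (running 4.1618)
  edge 3→4: √(-4.0607² + -1.2381²) = 4.2453 (running 8.4071)
  edge 4→5: √(2.3218² + -5.0451²) = 5.5537 (running 13.9608)
  edge 5→6: √(2.6163² + -1.8586²) = 3.2092 (running 17.1701)
  edge 6→7: √(0.5167² + 1.7094²) = 1.7858 (running 18.9558)
  edge 7→1: √(0.5928² + 4.2889²) = 4.3297 (running 23.2855)
Perimeter = 23.2855

Perimeter at t=0.362: 23.2855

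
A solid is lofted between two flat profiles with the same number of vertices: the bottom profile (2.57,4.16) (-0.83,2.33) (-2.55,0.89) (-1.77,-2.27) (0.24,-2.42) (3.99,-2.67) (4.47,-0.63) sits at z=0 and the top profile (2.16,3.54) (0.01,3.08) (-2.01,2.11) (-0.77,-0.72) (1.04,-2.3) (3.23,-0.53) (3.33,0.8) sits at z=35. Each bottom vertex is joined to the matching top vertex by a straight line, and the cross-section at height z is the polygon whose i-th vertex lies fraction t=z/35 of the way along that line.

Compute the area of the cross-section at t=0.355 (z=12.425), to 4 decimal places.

Area at t=0.355: 27.7348

Cross-section at t=0.355: each vertex is (1-t)·p0[i] + t·p1[i].
  v1: (1-0.355)·(2.57,4.16) + 0.355·(2.16,3.54) = (2.4244,3.9399)
  v2: (1-0.355)·(-0.83,2.33) + 0.355·(0.01,3.08) = (-0.5318,2.5962)
  v3: (1-0.355)·(-2.55,0.89) + 0.355·(-2.01,2.11) = (-2.3583,1.3231)
  v4: (1-0.355)·(-1.77,-2.27) + 0.355·(-0.77,-0.72) = (-1.4150,-1.7198)
  v5: (1-0.355)·(0.24,-2.42) + 0.355·(1.04,-2.3) = (0.5240,-2.3774)
  v6: (1-0.355)·(3.99,-2.67) + 0.355·(3.23,-0.53) = (3.7202,-1.9103)
  v7: (1-0.355)·(4.47,-0.63) + 0.355·(3.33,0.8) = (4.0653,-0.1224)
Shoelace sum Σ(x_i·y_{i+1} − x_{i+1}·y_i):
  i=1: 2.4244·2.5962 − -0.5318·3.9399 = +8.3897 (running +8.3897)
  i=2: -0.5318·1.3231 − -2.3583·2.5962 = +5.4191 (running +13.8088)
  i=3: -2.3583·-1.7198 − -1.4150·1.3231 = +5.9279 (running +19.7367)
  i=4: -1.4150·-2.3774 − 0.5240·-1.7198 = +4.2652 (running +24.0019)
  i=5: 0.5240·-1.9103 − 3.7202·-2.3774 = +7.8434 (running +31.8453)
  i=6: 3.7202·-0.1224 − 4.0653·-1.9103 = +7.3108 (running +39.1561)
  i=7: 4.0653·3.9399 − 2.4244·-0.1224 = +16.3135 (running +55.4696)
Area = |Σ|/2 = |55.4696|/2 = 27.7348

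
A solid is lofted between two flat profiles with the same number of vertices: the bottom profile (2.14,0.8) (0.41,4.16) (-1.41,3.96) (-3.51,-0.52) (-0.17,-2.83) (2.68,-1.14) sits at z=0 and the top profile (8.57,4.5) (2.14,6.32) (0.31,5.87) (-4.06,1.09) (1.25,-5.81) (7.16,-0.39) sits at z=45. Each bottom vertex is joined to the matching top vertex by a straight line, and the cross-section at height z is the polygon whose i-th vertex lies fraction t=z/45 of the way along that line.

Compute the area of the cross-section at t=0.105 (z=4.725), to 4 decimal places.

Area at t=0.105: 31.3187

Cross-section at t=0.105: each vertex is (1-t)·p0[i] + t·p1[i].
  v1: (1-0.105)·(2.14,0.8) + 0.105·(8.57,4.5) = (2.8152,1.1885)
  v2: (1-0.105)·(0.41,4.16) + 0.105·(2.14,6.32) = (0.5917,4.3868)
  v3: (1-0.105)·(-1.41,3.96) + 0.105·(0.31,5.87) = (-1.2294,4.1605)
  v4: (1-0.105)·(-3.51,-0.52) + 0.105·(-4.06,1.09) = (-3.5677,-0.3510)
  v5: (1-0.105)·(-0.17,-2.83) + 0.105·(1.25,-5.81) = (-0.0209,-3.1429)
  v6: (1-0.105)·(2.68,-1.14) + 0.105·(7.16,-0.39) = (3.1504,-1.0613)
Shoelace sum Σ(x_i·y_{i+1} − x_{i+1}·y_i):
  i=1: 2.8152·4.3868 − 0.5917·1.1885 = +11.6463 (running +11.6463)
  i=2: 0.5917·4.1605 − -1.2294·4.3868 = +7.8547 (running +19.5010)
  i=3: -1.2294·-0.3510 − -3.5677·4.1605 = +15.2753 (running +34.7763)
  i=4: -3.5677·-3.1429 − -0.0209·-0.3510 = +11.2057 (running +45.9821)
  i=5: -0.0209·-1.0613 − 3.1504·-3.1429 = +9.9236 (running +55.9056)
  i=6: 3.1504·1.1885 − 2.8152·-1.0613 = +6.7318 (running +62.6375)
Area = |Σ|/2 = |62.6375|/2 = 31.3187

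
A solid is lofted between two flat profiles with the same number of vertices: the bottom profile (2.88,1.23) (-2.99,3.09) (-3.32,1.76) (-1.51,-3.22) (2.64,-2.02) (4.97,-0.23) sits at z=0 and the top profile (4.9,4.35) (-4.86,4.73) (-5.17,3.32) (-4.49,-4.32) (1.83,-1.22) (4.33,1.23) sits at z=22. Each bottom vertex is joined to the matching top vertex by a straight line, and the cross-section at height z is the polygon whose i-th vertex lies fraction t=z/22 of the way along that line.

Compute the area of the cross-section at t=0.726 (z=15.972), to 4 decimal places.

Cross-section at t=0.726: each vertex is (1-t)·p0[i] + t·p1[i].
  v1: (1-0.726)·(2.88,1.23) + 0.726·(4.9,4.35) = (4.3465,3.4951)
  v2: (1-0.726)·(-2.99,3.09) + 0.726·(-4.86,4.73) = (-4.3476,4.2806)
  v3: (1-0.726)·(-3.32,1.76) + 0.726·(-5.17,3.32) = (-4.6631,2.8926)
  v4: (1-0.726)·(-1.51,-3.22) + 0.726·(-4.49,-4.32) = (-3.6735,-4.0186)
  v5: (1-0.726)·(2.64,-2.02) + 0.726·(1.83,-1.22) = (2.0519,-1.4392)
  v6: (1-0.726)·(4.97,-0.23) + 0.726·(4.33,1.23) = (4.5054,0.8300)
Shoelace sum Σ(x_i·y_{i+1} − x_{i+1}·y_i):
  i=1: 4.3465·4.2806 − -4.3476·3.4951 = +33.8013 (running +33.8013)
  i=2: -4.3476·2.8926 − -4.6631·4.2806 = +7.3853 (running +41.1866)
  i=3: -4.6631·-4.0186 − -3.6735·2.8926 = +29.3649 (running +70.5515)
  i=4: -3.6735·-1.4392 − 2.0519·-4.0186 = +13.5328 (running +84.0843)
  i=5: 2.0519·0.8300 − 4.5054·-1.4392 = +8.1871 (running +92.2715)
  i=6: 4.5054·3.4951 − 4.3465·0.8300 = +12.1393 (running +104.4108)
Area = |Σ|/2 = |104.4108|/2 = 52.2054

Area at t=0.726: 52.2054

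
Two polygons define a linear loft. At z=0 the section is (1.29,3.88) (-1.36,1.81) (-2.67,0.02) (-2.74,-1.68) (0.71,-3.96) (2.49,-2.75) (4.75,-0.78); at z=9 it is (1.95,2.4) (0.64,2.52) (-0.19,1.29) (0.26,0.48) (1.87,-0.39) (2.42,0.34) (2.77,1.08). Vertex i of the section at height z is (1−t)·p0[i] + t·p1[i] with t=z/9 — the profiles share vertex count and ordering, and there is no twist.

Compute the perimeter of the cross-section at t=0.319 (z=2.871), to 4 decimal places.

Cross-section at t=0.319: each vertex is (1-t)·p0[i] + t·p1[i].
  v1: (1-0.319)·(1.29,3.88) + 0.319·(1.95,2.4) = (1.5005,3.4079)
  v2: (1-0.319)·(-1.36,1.81) + 0.319·(0.64,2.52) = (-0.7220,2.0365)
  v3: (1-0.319)·(-2.67,0.02) + 0.319·(-0.19,1.29) = (-1.8789,0.4251)
  v4: (1-0.319)·(-2.74,-1.68) + 0.319·(0.26,0.48) = (-1.7830,-0.9910)
  v5: (1-0.319)·(0.71,-3.96) + 0.319·(1.87,-0.39) = (1.0800,-2.8212)
  v6: (1-0.319)·(2.49,-2.75) + 0.319·(2.42,0.34) = (2.4677,-1.7643)
  v7: (1-0.319)·(4.75,-0.78) + 0.319·(2.77,1.08) = (4.1184,-0.1867)
Perimeter = Σ |v_{i+1} − v_i|:
  edge 1→2: √(-2.2225² + -1.3714²) = 2.6116 (running 2.6116)
  edge 2→3: √(-1.1569² + -1.6114²) = 1.9836 (running 4.5952)
  edge 3→4: √(0.0959² + -1.4161²) = 1.4193 (running 6.0146)
  edge 4→5: √(2.8630² + -1.8302²) = 3.3980 (running 9.4126)
  edge 5→6: √(1.3876² + 1.0569²) = 1.7443 (running 11.1569)
  edge 6→7: √(1.6507² + 1.5776²) = 2.2834 (running 13.4403)
  edge 7→1: √(-2.6178² + 3.5945²) = 4.4468 (running 17.8870)
Perimeter = 17.8870

Perimeter at t=0.319: 17.8870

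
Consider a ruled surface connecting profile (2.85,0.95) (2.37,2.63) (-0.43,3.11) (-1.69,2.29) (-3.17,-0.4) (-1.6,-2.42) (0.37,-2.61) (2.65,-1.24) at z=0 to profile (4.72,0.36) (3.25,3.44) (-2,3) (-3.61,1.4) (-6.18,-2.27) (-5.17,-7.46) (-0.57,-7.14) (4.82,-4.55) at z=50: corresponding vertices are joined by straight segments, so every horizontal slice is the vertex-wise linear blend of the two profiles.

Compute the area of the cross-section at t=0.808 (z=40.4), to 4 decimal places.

Area at t=0.808: 75.7759

Cross-section at t=0.808: each vertex is (1-t)·p0[i] + t·p1[i].
  v1: (1-0.808)·(2.85,0.95) + 0.808·(4.72,0.36) = (4.3610,0.4733)
  v2: (1-0.808)·(2.37,2.63) + 0.808·(3.25,3.44) = (3.0810,3.2845)
  v3: (1-0.808)·(-0.43,3.11) + 0.808·(-2,3) = (-1.6986,3.0211)
  v4: (1-0.808)·(-1.69,2.29) + 0.808·(-3.61,1.4) = (-3.2414,1.5709)
  v5: (1-0.808)·(-3.17,-0.4) + 0.808·(-6.18,-2.27) = (-5.6021,-1.9110)
  v6: (1-0.808)·(-1.6,-2.42) + 0.808·(-5.17,-7.46) = (-4.4846,-6.4923)
  v7: (1-0.808)·(0.37,-2.61) + 0.808·(-0.57,-7.14) = (-0.3895,-6.2702)
  v8: (1-0.808)·(2.65,-1.24) + 0.808·(4.82,-4.55) = (4.4034,-3.9145)
Shoelace sum Σ(x_i·y_{i+1} − x_{i+1}·y_i):
  i=1: 4.3610·3.2845 − 3.0810·0.4733 = +12.8653 (running +12.8653)
  i=2: 3.0810·3.0211 − -1.6986·3.2845 = +14.8871 (running +27.7524)
  i=3: -1.6986·1.5709 − -3.2414·3.0211 = +7.1243 (running +34.8767)
  i=4: -3.2414·-1.9110 − -5.6021·1.5709 = +14.9943 (running +49.8710)
  i=5: -5.6021·-6.4923 − -4.4846·-1.9110 = +27.8007 (running +77.6717)
  i=6: -4.4846·-6.2702 − -0.3895·-6.4923 = +25.5904 (running +103.2620)
  i=7: -0.3895·-3.9145 − 4.4034·-6.2702 = +29.1349 (running +132.3969)
  i=8: 4.4034·0.4733 − 4.3610·-3.9145 = +19.1549 (running +151.5518)
Area = |Σ|/2 = |151.5518|/2 = 75.7759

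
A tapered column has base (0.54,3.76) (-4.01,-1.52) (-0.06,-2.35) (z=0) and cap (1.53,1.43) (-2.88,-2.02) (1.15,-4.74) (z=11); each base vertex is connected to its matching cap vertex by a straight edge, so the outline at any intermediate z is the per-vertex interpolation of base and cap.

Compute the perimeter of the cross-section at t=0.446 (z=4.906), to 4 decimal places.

Cross-section at t=0.446: each vertex is (1-t)·p0[i] + t·p1[i].
  v1: (1-0.446)·(0.54,3.76) + 0.446·(1.53,1.43) = (0.9815,2.7208)
  v2: (1-0.446)·(-4.01,-1.52) + 0.446·(-2.88,-2.02) = (-3.5060,-1.7430)
  v3: (1-0.446)·(-0.06,-2.35) + 0.446·(1.15,-4.74) = (0.4797,-3.4159)
Perimeter = Σ |v_{i+1} − v_i|:
  edge 1→2: √(-4.4876² + -4.4638²) = 6.3296 (running 6.3296)
  edge 2→3: √(3.9857² + -1.6729²) = 4.3225 (running 10.6521)
  edge 3→1: √(0.5019² + 6.1368²) = 6.1572 (running 16.8094)
Perimeter = 16.8094

Perimeter at t=0.446: 16.8094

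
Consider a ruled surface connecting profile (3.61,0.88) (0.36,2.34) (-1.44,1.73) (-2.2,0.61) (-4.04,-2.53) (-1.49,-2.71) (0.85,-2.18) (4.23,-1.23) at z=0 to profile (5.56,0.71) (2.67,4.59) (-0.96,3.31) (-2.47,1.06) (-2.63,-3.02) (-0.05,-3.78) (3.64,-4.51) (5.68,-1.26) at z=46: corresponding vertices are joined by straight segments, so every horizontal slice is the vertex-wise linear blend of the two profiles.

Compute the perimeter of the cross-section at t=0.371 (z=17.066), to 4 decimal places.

Cross-section at t=0.371: each vertex is (1-t)·p0[i] + t·p1[i].
  v1: (1-0.371)·(3.61,0.88) + 0.371·(5.56,0.71) = (4.3335,0.8169)
  v2: (1-0.371)·(0.36,2.34) + 0.371·(2.67,4.59) = (1.2170,3.1747)
  v3: (1-0.371)·(-1.44,1.73) + 0.371·(-0.96,3.31) = (-1.2619,2.3162)
  v4: (1-0.371)·(-2.2,0.61) + 0.371·(-2.47,1.06) = (-2.3002,0.7770)
  v5: (1-0.371)·(-4.04,-2.53) + 0.371·(-2.63,-3.02) = (-3.5169,-2.7118)
  v6: (1-0.371)·(-1.49,-2.71) + 0.371·(-0.05,-3.78) = (-0.9558,-3.1070)
  v7: (1-0.371)·(0.85,-2.18) + 0.371·(3.64,-4.51) = (1.8851,-3.0444)
  v8: (1-0.371)·(4.23,-1.23) + 0.371·(5.68,-1.26) = (4.7679,-1.2411)
Perimeter = Σ |v_{i+1} − v_i|:
  edge 1→2: √(-3.1164² + 2.3578²) = 3.9079 (running 3.9079)
  edge 2→3: √(-2.4789² + -0.8586²) = 2.6234 (running 6.5313)
  edge 3→4: √(-1.0383² + -1.5392²) = 1.8567 (running 8.3879)
  edge 4→5: √(-1.2167² + -3.4887²) = 3.6948 (running 12.0828)
  edge 5→6: √(2.5611² + -0.3952²) = 2.5914 (running 14.6742)
  edge 6→7: √(2.8408² + 0.0625²) = 2.8415 (running 17.5157)
  edge 7→8: √(2.8829² + 1.8033²) = 3.4004 (running 20.9161)
  edge 8→1: √(-0.4345² + 2.0581²) = 2.1034 (running 23.0196)
Perimeter = 23.0196

Perimeter at t=0.371: 23.0196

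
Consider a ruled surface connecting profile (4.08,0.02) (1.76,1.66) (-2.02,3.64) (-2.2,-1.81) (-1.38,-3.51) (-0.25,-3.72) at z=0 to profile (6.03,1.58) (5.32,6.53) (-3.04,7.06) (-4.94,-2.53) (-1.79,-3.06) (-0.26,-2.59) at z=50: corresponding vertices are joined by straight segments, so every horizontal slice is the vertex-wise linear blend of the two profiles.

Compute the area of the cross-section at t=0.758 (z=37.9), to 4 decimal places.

Area at t=0.758: 64.7767

Cross-section at t=0.758: each vertex is (1-t)·p0[i] + t·p1[i].
  v1: (1-0.758)·(4.08,0.02) + 0.758·(6.03,1.58) = (5.5581,1.2025)
  v2: (1-0.758)·(1.76,1.66) + 0.758·(5.32,6.53) = (4.4585,5.3515)
  v3: (1-0.758)·(-2.02,3.64) + 0.758·(-3.04,7.06) = (-2.7932,6.2324)
  v4: (1-0.758)·(-2.2,-1.81) + 0.758·(-4.94,-2.53) = (-4.2769,-2.3558)
  v5: (1-0.758)·(-1.38,-3.51) + 0.758·(-1.79,-3.06) = (-1.6908,-3.1689)
  v6: (1-0.758)·(-0.25,-3.72) + 0.758·(-0.26,-2.59) = (-0.2576,-2.8635)
Shoelace sum Σ(x_i·y_{i+1} − x_{i+1}·y_i):
  i=1: 5.5581·5.3515 − 4.4585·1.2025 = +24.3827 (running +24.3827)
  i=2: 4.4585·6.2324 − -2.7932·5.3515 = +42.7343 (running +67.1171)
  i=3: -2.7932·-2.3558 − -4.2769·6.2324 = +33.2353 (running +100.3524)
  i=4: -4.2769·-3.1689 − -1.6908·-2.3558 = +9.5701 (running +109.9224)
  i=5: -1.6908·-2.8635 − -0.2576·-3.1689 = +4.0252 (running +113.9477)
  i=6: -0.2576·1.2025 − 5.5581·-2.8635 = +15.6057 (running +129.5533)
Area = |Σ|/2 = |129.5533|/2 = 64.7767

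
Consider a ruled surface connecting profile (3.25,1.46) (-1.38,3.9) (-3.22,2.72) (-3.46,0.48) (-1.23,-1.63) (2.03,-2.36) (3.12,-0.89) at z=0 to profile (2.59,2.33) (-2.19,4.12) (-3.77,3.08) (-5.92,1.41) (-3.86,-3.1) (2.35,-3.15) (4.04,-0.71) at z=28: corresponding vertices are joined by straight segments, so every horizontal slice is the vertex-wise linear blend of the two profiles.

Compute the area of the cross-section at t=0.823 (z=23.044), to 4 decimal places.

Cross-section at t=0.823: each vertex is (1-t)·p0[i] + t·p1[i].
  v1: (1-0.823)·(3.25,1.46) + 0.823·(2.59,2.33) = (2.7068,2.1760)
  v2: (1-0.823)·(-1.38,3.9) + 0.823·(-2.19,4.12) = (-2.0466,4.0811)
  v3: (1-0.823)·(-3.22,2.72) + 0.823·(-3.77,3.08) = (-3.6726,3.0163)
  v4: (1-0.823)·(-3.46,0.48) + 0.823·(-5.92,1.41) = (-5.4846,1.2454)
  v5: (1-0.823)·(-1.23,-1.63) + 0.823·(-3.86,-3.1) = (-3.3945,-2.8398)
  v6: (1-0.823)·(2.03,-2.36) + 0.823·(2.35,-3.15) = (2.2934,-3.0102)
  v7: (1-0.823)·(3.12,-0.89) + 0.823·(4.04,-0.71) = (3.8772,-0.7419)
Shoelace sum Σ(x_i·y_{i+1} − x_{i+1}·y_i):
  i=1: 2.7068·4.0811 − -2.0466·2.1760 = +15.5002 (running +15.5002)
  i=2: -2.0466·3.0163 − -3.6726·4.0811 = +8.8151 (running +24.3153)
  i=3: -3.6726·1.2454 − -5.4846·3.0163 = +11.9691 (running +36.2844)
  i=4: -5.4846·-2.8398 − -3.3945·1.2454 = +19.8026 (running +56.0871)
  i=5: -3.3945·-3.0102 − 2.2934·-2.8398 = +16.7307 (running +72.8178)
  i=6: 2.2934·-0.7419 − 3.8772·-3.0102 = +9.9696 (running +82.7873)
  i=7: 3.8772·2.1760 − 2.7068·-0.7419 = +10.4448 (running +93.2321)
Area = |Σ|/2 = |93.2321|/2 = 46.6161

Area at t=0.823: 46.6161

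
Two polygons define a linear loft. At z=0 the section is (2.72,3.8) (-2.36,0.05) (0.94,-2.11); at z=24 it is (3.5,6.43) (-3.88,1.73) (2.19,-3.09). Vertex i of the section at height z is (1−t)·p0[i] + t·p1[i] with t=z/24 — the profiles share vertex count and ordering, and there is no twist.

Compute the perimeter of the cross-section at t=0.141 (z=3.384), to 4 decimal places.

Perimeter at t=0.141: 17.7764

Cross-section at t=0.141: each vertex is (1-t)·p0[i] + t·p1[i].
  v1: (1-0.141)·(2.72,3.8) + 0.141·(3.5,6.43) = (2.8300,4.1708)
  v2: (1-0.141)·(-2.36,0.05) + 0.141·(-3.88,1.73) = (-2.5743,0.2869)
  v3: (1-0.141)·(0.94,-2.11) + 0.141·(2.19,-3.09) = (1.1162,-2.2482)
Perimeter = Σ |v_{i+1} − v_i|:
  edge 1→2: √(-5.4043² + -3.8839²) = 6.6552 (running 6.6552)
  edge 2→3: √(3.6906² + -2.5351²) = 4.4774 (running 11.1326)
  edge 3→1: √(1.7137² + 6.4190²) = 6.6438 (running 17.7764)
Perimeter = 17.7764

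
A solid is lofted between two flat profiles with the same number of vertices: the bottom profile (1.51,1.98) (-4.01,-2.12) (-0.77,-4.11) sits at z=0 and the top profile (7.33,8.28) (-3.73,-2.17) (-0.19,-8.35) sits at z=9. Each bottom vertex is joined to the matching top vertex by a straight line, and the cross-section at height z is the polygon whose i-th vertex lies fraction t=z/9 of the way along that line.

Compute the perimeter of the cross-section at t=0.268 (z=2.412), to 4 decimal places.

Cross-section at t=0.268: each vertex is (1-t)·p0[i] + t·p1[i].
  v1: (1-0.268)·(1.51,1.98) + 0.268·(7.33,8.28) = (3.0698,3.6684)
  v2: (1-0.268)·(-4.01,-2.12) + 0.268·(-3.73,-2.17) = (-3.9350,-2.1334)
  v3: (1-0.268)·(-0.77,-4.11) + 0.268·(-0.19,-8.35) = (-0.6146,-5.2463)
Perimeter = Σ |v_{i+1} − v_i|:
  edge 1→2: √(-7.0047² + -5.8018²) = 9.0954 (running 9.0954)
  edge 2→3: √(3.3204² + -3.1129²) = 4.5514 (running 13.6468)
  edge 3→1: √(3.6843² + 8.9147²) = 9.6461 (running 23.2929)
Perimeter = 23.2929

Perimeter at t=0.268: 23.2929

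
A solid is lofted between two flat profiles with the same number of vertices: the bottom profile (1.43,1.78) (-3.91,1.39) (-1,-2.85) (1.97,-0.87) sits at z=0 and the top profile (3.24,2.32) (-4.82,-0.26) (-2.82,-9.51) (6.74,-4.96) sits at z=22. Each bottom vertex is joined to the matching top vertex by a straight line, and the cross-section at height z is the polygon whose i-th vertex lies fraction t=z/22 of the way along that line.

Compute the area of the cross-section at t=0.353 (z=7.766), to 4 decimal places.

Area at t=0.353: 34.0664

Cross-section at t=0.353: each vertex is (1-t)·p0[i] + t·p1[i].
  v1: (1-0.353)·(1.43,1.78) + 0.353·(3.24,2.32) = (2.0689,1.9706)
  v2: (1-0.353)·(-3.91,1.39) + 0.353·(-4.82,-0.26) = (-4.2312,0.8075)
  v3: (1-0.353)·(-1,-2.85) + 0.353·(-2.82,-9.51) = (-1.6425,-5.2010)
  v4: (1-0.353)·(1.97,-0.87) + 0.353·(6.74,-4.96) = (3.6538,-2.3138)
Shoelace sum Σ(x_i·y_{i+1} − x_{i+1}·y_i):
  i=1: 2.0689·0.8075 − -4.2312·1.9706 = +10.0089 (running +10.0089)
  i=2: -4.2312·-5.2010 − -1.6425·0.8075 = +23.3329 (running +33.3418)
  i=3: -1.6425·-2.3138 − 3.6538·-5.2010 = +22.8037 (running +56.1455)
  i=4: 3.6538·1.9706 − 2.0689·-2.3138 = +11.9873 (running +68.1328)
Area = |Σ|/2 = |68.1328|/2 = 34.0664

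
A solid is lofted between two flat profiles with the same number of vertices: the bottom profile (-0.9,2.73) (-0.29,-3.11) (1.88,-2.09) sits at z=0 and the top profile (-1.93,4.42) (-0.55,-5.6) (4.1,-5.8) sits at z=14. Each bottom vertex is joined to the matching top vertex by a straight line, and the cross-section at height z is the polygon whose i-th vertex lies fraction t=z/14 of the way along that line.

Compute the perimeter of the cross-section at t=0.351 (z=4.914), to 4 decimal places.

Perimeter at t=0.351: 18.2337

Cross-section at t=0.351: each vertex is (1-t)·p0[i] + t·p1[i].
  v1: (1-0.351)·(-0.9,2.73) + 0.351·(-1.93,4.42) = (-1.2615,3.3232)
  v2: (1-0.351)·(-0.29,-3.11) + 0.351·(-0.55,-5.6) = (-0.3813,-3.9840)
  v3: (1-0.351)·(1.88,-2.09) + 0.351·(4.1,-5.8) = (2.6592,-3.3922)
Perimeter = Σ |v_{i+1} − v_i|:
  edge 1→2: √(0.8803² + -7.3072²) = 7.3600 (running 7.3600)
  edge 2→3: √(3.0405² + 0.5918²) = 3.0975 (running 10.4575)
  edge 3→1: √(-3.9207² + 6.7154²) = 7.7762 (running 18.2337)
Perimeter = 18.2337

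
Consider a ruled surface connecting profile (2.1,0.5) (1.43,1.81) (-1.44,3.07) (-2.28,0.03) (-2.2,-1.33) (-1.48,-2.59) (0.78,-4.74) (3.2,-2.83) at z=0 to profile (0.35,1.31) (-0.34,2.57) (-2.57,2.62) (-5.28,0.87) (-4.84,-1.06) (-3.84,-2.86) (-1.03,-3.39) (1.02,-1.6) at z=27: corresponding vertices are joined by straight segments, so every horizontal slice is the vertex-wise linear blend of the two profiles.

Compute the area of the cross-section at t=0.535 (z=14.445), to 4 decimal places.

Cross-section at t=0.535: each vertex is (1-t)·p0[i] + t·p1[i].
  v1: (1-0.535)·(2.1,0.5) + 0.535·(0.35,1.31) = (1.1637,0.9334)
  v2: (1-0.535)·(1.43,1.81) + 0.535·(-0.34,2.57) = (0.4830,2.2166)
  v3: (1-0.535)·(-1.44,3.07) + 0.535·(-2.57,2.62) = (-2.0446,2.8293)
  v4: (1-0.535)·(-2.28,0.03) + 0.535·(-5.28,0.87) = (-3.8850,0.4794)
  v5: (1-0.535)·(-2.2,-1.33) + 0.535·(-4.84,-1.06) = (-3.6124,-1.1856)
  v6: (1-0.535)·(-1.48,-2.59) + 0.535·(-3.84,-2.86) = (-2.7426,-2.7344)
  v7: (1-0.535)·(0.78,-4.74) + 0.535·(-1.03,-3.39) = (-0.1884,-4.0178)
  v8: (1-0.535)·(3.2,-2.83) + 0.535·(1.02,-1.6) = (2.0337,-2.1719)
Shoelace sum Σ(x_i·y_{i+1} − x_{i+1}·y_i):
  i=1: 1.1637·2.2166 − 0.4830·0.9334 = +2.1287 (running +2.1287)
  i=2: 0.4830·2.8293 − -2.0446·2.2166 = +5.8986 (running +8.0273)
  i=3: -2.0446·0.4794 − -3.8850·2.8293 = +10.0115 (running +18.0388)
  i=4: -3.8850·-1.1856 − -3.6124·0.4794 = +6.3376 (running +24.3765)
  i=5: -3.6124·-2.7344 − -2.7426·-1.1856 = +6.6264 (running +31.0029)
  i=6: -2.7426·-4.0178 − -0.1884·-2.7344 = +10.5040 (running +41.5069)
  i=7: -0.1884·-2.1719 − 2.0337·-4.0178 = +8.5800 (running +50.0869)
  i=8: 2.0337·0.9334 − 1.1637·-2.1719 = +4.4258 (running +54.5127)
Area = |Σ|/2 = |54.5127|/2 = 27.2563

Area at t=0.535: 27.2563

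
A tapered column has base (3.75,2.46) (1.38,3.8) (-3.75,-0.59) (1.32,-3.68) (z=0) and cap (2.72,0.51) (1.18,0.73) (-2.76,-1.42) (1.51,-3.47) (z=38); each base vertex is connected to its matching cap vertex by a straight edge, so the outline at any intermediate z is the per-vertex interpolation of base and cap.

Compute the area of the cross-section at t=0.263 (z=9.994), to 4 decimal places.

Cross-section at t=0.263: each vertex is (1-t)·p0[i] + t·p1[i].
  v1: (1-0.263)·(3.75,2.46) + 0.263·(2.72,0.51) = (3.4791,1.9471)
  v2: (1-0.263)·(1.38,3.8) + 0.263·(1.18,0.73) = (1.3274,2.9926)
  v3: (1-0.263)·(-3.75,-0.59) + 0.263·(-2.76,-1.42) = (-3.4896,-0.8083)
  v4: (1-0.263)·(1.32,-3.68) + 0.263·(1.51,-3.47) = (1.3700,-3.6248)
Shoelace sum Σ(x_i·y_{i+1} − x_{i+1}·y_i):
  i=1: 3.4791·2.9926 − 1.3274·1.9471 = +7.8269 (running +7.8269)
  i=2: 1.3274·-0.8083 − -3.4896·2.9926 = +9.3701 (running +17.1970)
  i=3: -3.4896·-3.6248 − 1.3700·-0.8083 = +13.7564 (running +30.9534)
  i=4: 1.3700·1.9471 − 3.4791·-3.6248 = +15.2785 (running +46.2320)
Area = |Σ|/2 = |46.2320|/2 = 23.1160

Area at t=0.263: 23.1160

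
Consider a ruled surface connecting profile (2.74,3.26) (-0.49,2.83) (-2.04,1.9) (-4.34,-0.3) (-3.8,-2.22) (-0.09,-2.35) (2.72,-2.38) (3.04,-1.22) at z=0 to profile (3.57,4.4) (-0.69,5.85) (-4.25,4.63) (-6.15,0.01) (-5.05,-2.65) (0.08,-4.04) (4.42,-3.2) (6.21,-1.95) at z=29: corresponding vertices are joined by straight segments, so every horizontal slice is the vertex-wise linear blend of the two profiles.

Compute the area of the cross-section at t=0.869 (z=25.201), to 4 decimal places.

Cross-section at t=0.869: each vertex is (1-t)·p0[i] + t·p1[i].
  v1: (1-0.869)·(2.74,3.26) + 0.869·(3.57,4.4) = (3.4613,4.2507)
  v2: (1-0.869)·(-0.49,2.83) + 0.869·(-0.69,5.85) = (-0.6638,5.4544)
  v3: (1-0.869)·(-2.04,1.9) + 0.869·(-4.25,4.63) = (-3.9605,4.2724)
  v4: (1-0.869)·(-4.34,-0.3) + 0.869·(-6.15,0.01) = (-5.9129,-0.0306)
  v5: (1-0.869)·(-3.8,-2.22) + 0.869·(-5.05,-2.65) = (-4.8862,-2.5937)
  v6: (1-0.869)·(-0.09,-2.35) + 0.869·(0.08,-4.04) = (0.0577,-3.8186)
  v7: (1-0.869)·(2.72,-2.38) + 0.869·(4.42,-3.2) = (4.1973,-3.0926)
  v8: (1-0.869)·(3.04,-1.22) + 0.869·(6.21,-1.95) = (5.7947,-1.8544)
Shoelace sum Σ(x_i·y_{i+1} − x_{i+1}·y_i):
  i=1: 3.4613·5.4544 − -0.6638·4.2507 = +21.7007 (running +21.7007)
  i=2: -0.6638·4.2724 − -3.9605·5.4544 = +18.7660 (running +40.4667)
  i=3: -3.9605·-0.0306 − -5.9129·4.2724 = +25.3833 (running +65.8500)
  i=4: -5.9129·-2.5937 − -4.8862·-0.0306 = +15.1865 (running +81.0365)
  i=5: -4.8862·-3.8186 − 0.0577·-2.5937 = +18.8084 (running +99.8449)
  i=6: 0.0577·-3.0926 − 4.1973·-3.8186 = +15.8493 (running +115.6942)
  i=7: 4.1973·-1.8544 − 5.7947·-3.0926 = +10.1373 (running +125.8315)
  i=8: 5.7947·4.2507 − 3.4613·-1.8544 = +31.0499 (running +156.8814)
Area = |Σ|/2 = |156.8814|/2 = 78.4407

Area at t=0.869: 78.4407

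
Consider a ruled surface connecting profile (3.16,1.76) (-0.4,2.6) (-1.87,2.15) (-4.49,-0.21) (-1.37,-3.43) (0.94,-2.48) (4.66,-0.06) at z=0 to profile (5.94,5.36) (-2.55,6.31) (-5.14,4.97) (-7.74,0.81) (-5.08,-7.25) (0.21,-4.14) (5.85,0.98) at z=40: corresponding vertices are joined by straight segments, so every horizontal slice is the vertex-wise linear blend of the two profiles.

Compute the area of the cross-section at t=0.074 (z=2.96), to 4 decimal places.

Cross-section at t=0.074: each vertex is (1-t)·p0[i] + t·p1[i].
  v1: (1-0.074)·(3.16,1.76) + 0.074·(5.94,5.36) = (3.3657,2.0264)
  v2: (1-0.074)·(-0.4,2.6) + 0.074·(-2.55,6.31) = (-0.5591,2.8745)
  v3: (1-0.074)·(-1.87,2.15) + 0.074·(-5.14,4.97) = (-2.1120,2.3587)
  v4: (1-0.074)·(-4.49,-0.21) + 0.074·(-7.74,0.81) = (-4.7305,-0.1345)
  v5: (1-0.074)·(-1.37,-3.43) + 0.074·(-5.08,-7.25) = (-1.6445,-3.7127)
  v6: (1-0.074)·(0.94,-2.48) + 0.074·(0.21,-4.14) = (0.8860,-2.6028)
  v7: (1-0.074)·(4.66,-0.06) + 0.074·(5.85,0.98) = (4.7481,0.0170)
Shoelace sum Σ(x_i·y_{i+1} − x_{i+1}·y_i):
  i=1: 3.3657·2.8745 − -0.5591·2.0264 = +10.8079 (running +10.8079)
  i=2: -0.5591·2.3587 − -2.1120·2.8745 = +4.7522 (running +15.5601)
  i=3: -2.1120·-0.1345 − -4.7305·2.3587 = +11.4418 (running +27.0019)
  i=4: -4.7305·-3.7127 − -1.6445·-0.1345 = +17.3416 (running +44.3435)
  i=5: -1.6445·-2.6028 − 0.8860·-3.7127 = +7.5698 (running +51.9134)
  i=6: 0.8860·0.0170 − 4.7481·-2.6028 = +12.3735 (running +64.2868)
  i=7: 4.7481·2.0264 − 3.3657·0.0170 = +9.5644 (running +73.8512)
Area = |Σ|/2 = |73.8512|/2 = 36.9256

Area at t=0.074: 36.9256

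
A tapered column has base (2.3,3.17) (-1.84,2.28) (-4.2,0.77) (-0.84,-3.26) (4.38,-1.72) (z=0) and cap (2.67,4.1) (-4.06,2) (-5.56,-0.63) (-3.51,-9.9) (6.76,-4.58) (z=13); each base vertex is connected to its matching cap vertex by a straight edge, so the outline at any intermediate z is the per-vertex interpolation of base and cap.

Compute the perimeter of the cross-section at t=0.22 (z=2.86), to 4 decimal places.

Perimeter at t=0.22: 26.6822

Cross-section at t=0.22: each vertex is (1-t)·p0[i] + t·p1[i].
  v1: (1-0.22)·(2.3,3.17) + 0.22·(2.67,4.1) = (2.3814,3.3746)
  v2: (1-0.22)·(-1.84,2.28) + 0.22·(-4.06,2) = (-2.3284,2.2184)
  v3: (1-0.22)·(-4.2,0.77) + 0.22·(-5.56,-0.63) = (-4.4992,0.4620)
  v4: (1-0.22)·(-0.84,-3.26) + 0.22·(-3.51,-9.9) = (-1.4274,-4.7208)
  v5: (1-0.22)·(4.38,-1.72) + 0.22·(6.76,-4.58) = (4.9036,-2.3492)
Perimeter = Σ |v_{i+1} − v_i|:
  edge 1→2: √(-4.7098² + -1.1562²) = 4.8496 (running 4.8496)
  edge 2→3: √(-2.1708² + -1.7564²) = 2.7924 (running 7.6420)
  edge 3→4: √(3.0718² + -5.1828²) = 6.0247 (running 13.6667)
  edge 4→5: √(6.3310² + 2.3716²) = 6.7606 (running 20.4274)
  edge 5→1: √(-2.5222² + 5.7238²) = 6.2549 (running 26.6822)
Perimeter = 26.6822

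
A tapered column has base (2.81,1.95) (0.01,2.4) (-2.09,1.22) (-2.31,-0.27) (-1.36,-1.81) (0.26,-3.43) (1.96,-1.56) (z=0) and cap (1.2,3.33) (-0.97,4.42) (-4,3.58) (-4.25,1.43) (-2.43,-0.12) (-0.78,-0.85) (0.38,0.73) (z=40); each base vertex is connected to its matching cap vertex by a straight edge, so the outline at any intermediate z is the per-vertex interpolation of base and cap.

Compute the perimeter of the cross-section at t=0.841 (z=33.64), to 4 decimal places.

Cross-section at t=0.841: each vertex is (1-t)·p0[i] + t·p1[i].
  v1: (1-0.841)·(2.81,1.95) + 0.841·(1.2,3.33) = (1.4560,3.1106)
  v2: (1-0.841)·(0.01,2.4) + 0.841·(-0.97,4.42) = (-0.8142,4.0988)
  v3: (1-0.841)·(-2.09,1.22) + 0.841·(-4,3.58) = (-3.6963,3.2048)
  v4: (1-0.841)·(-2.31,-0.27) + 0.841·(-4.25,1.43) = (-3.9415,1.1597)
  v5: (1-0.841)·(-1.36,-1.81) + 0.841·(-2.43,-0.12) = (-2.2599,-0.3887)
  v6: (1-0.841)·(0.26,-3.43) + 0.841·(-0.78,-0.85) = (-0.6146,-1.2602)
  v7: (1-0.841)·(1.96,-1.56) + 0.841·(0.38,0.73) = (0.6312,0.3659)
Perimeter = Σ |v_{i+1} − v_i|:
  edge 1→2: √(-2.2702² + 0.9882²) = 2.4759 (running 2.4759)
  edge 2→3: √(-2.8821² + -0.8941²) = 3.0176 (running 5.4936)
  edge 3→4: √(-0.2452² + -2.0451²) = 2.0597 (running 7.5533)
  edge 4→5: √(1.6817² + -1.5484²) = 2.2860 (running 9.8392)
  edge 5→6: √(1.6452² + -0.8715²) = 1.8618 (running 11.7010)
  edge 6→7: √(1.2459² + 1.6261²) = 2.0485 (running 13.7495)
  edge 7→1: √(0.8248² + 2.7447²) = 2.8659 (running 16.6155)
Perimeter = 16.6155

Perimeter at t=0.841: 16.6155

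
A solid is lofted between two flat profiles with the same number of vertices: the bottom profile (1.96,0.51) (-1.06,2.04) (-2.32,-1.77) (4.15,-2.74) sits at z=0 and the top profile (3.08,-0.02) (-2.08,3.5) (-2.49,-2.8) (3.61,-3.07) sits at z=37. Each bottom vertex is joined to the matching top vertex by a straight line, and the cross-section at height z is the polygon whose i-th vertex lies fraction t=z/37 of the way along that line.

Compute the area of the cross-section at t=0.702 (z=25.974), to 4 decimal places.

Area at t=0.702: 22.9486

Cross-section at t=0.702: each vertex is (1-t)·p0[i] + t·p1[i].
  v1: (1-0.702)·(1.96,0.51) + 0.702·(3.08,-0.02) = (2.7462,0.1379)
  v2: (1-0.702)·(-1.06,2.04) + 0.702·(-2.08,3.5) = (-1.7760,3.0649)
  v3: (1-0.702)·(-2.32,-1.77) + 0.702·(-2.49,-2.8) = (-2.4393,-2.4931)
  v4: (1-0.702)·(4.15,-2.74) + 0.702·(3.61,-3.07) = (3.7709,-2.9717)
Shoelace sum Σ(x_i·y_{i+1} − x_{i+1}·y_i):
  i=1: 2.7462·3.0649 − -1.7760·0.1379 = +8.6620 (running +8.6620)
  i=2: -1.7760·-2.4931 − -2.4393·3.0649 = +11.9042 (running +20.5661)
  i=3: -2.4393·-2.9717 − 3.7709·-2.4931 = +16.6500 (running +37.2162)
  i=4: 3.7709·0.1379 − 2.7462·-2.9717 = +8.6811 (running +45.8972)
Area = |Σ|/2 = |45.8972|/2 = 22.9486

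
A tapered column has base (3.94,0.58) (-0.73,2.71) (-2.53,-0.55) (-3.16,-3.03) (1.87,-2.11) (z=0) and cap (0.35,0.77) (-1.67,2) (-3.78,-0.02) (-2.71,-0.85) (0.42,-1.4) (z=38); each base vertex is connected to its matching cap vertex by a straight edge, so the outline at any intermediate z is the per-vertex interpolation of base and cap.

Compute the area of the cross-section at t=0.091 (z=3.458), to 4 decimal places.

Area at t=0.091: 21.5498

Cross-section at t=0.091: each vertex is (1-t)·p0[i] + t·p1[i].
  v1: (1-0.091)·(3.94,0.58) + 0.091·(0.35,0.77) = (3.6133,0.5973)
  v2: (1-0.091)·(-0.73,2.71) + 0.091·(-1.67,2) = (-0.8155,2.6454)
  v3: (1-0.091)·(-2.53,-0.55) + 0.091·(-3.78,-0.02) = (-2.6437,-0.5018)
  v4: (1-0.091)·(-3.16,-3.03) + 0.091·(-2.71,-0.85) = (-3.1191,-2.8316)
  v5: (1-0.091)·(1.87,-2.11) + 0.091·(0.42,-1.4) = (1.7381,-2.0454)
Shoelace sum Σ(x_i·y_{i+1} − x_{i+1}·y_i):
  i=1: 3.6133·2.6454 − -0.8155·0.5973 = +10.0457 (running +10.0457)
  i=2: -0.8155·-0.5018 − -2.6437·2.6454 = +7.4030 (running +17.4487)
  i=3: -2.6437·-2.8316 − -3.1191·-0.5018 = +5.9210 (running +23.3697)
  i=4: -3.1191·-2.0454 − 1.7381·-2.8316 = +11.3012 (running +34.6709)
  i=5: 1.7381·0.5973 − 3.6133·-2.0454 = +8.4287 (running +43.0997)
Area = |Σ|/2 = |43.0997|/2 = 21.5498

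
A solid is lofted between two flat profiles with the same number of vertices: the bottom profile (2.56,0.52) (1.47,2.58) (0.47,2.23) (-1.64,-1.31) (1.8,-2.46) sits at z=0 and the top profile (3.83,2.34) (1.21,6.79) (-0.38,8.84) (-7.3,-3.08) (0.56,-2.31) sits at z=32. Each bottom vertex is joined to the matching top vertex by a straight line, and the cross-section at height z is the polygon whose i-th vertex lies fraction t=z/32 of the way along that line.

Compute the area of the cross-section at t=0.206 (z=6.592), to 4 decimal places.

Area at t=0.206: 19.8765

Cross-section at t=0.206: each vertex is (1-t)·p0[i] + t·p1[i].
  v1: (1-0.206)·(2.56,0.52) + 0.206·(3.83,2.34) = (2.8216,0.8949)
  v2: (1-0.206)·(1.47,2.58) + 0.206·(1.21,6.79) = (1.4164,3.4473)
  v3: (1-0.206)·(0.47,2.23) + 0.206·(-0.38,8.84) = (0.2949,3.5917)
  v4: (1-0.206)·(-1.64,-1.31) + 0.206·(-7.3,-3.08) = (-2.8060,-1.6746)
  v5: (1-0.206)·(1.8,-2.46) + 0.206·(0.56,-2.31) = (1.5446,-2.4291)
Shoelace sum Σ(x_i·y_{i+1} − x_{i+1}·y_i):
  i=1: 2.8216·3.4473 − 1.4164·0.8949 = +8.4593 (running +8.4593)
  i=2: 1.4164·3.5917 − 0.2949·3.4473 = +4.0708 (running +12.5300)
  i=3: 0.2949·-1.6746 − -2.8060·3.5917 = +9.5842 (running +22.1142)
  i=4: -2.8060·-2.4291 − 1.5446·-1.6746 = +9.4025 (running +31.5167)
  i=5: 1.5446·0.8949 − 2.8216·-2.4291 = +8.2363 (running +39.7530)
Area = |Σ|/2 = |39.7530|/2 = 19.8765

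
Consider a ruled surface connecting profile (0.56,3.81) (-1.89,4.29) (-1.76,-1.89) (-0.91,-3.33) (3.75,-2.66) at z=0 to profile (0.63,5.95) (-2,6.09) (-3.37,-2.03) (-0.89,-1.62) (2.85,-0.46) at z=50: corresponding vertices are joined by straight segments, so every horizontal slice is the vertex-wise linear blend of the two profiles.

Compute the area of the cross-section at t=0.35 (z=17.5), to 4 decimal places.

Cross-section at t=0.35: each vertex is (1-t)·p0[i] + t·p1[i].
  v1: (1-0.35)·(0.56,3.81) + 0.35·(0.63,5.95) = (0.5845,4.5590)
  v2: (1-0.35)·(-1.89,4.29) + 0.35·(-2,6.09) = (-1.9285,4.9200)
  v3: (1-0.35)·(-1.76,-1.89) + 0.35·(-3.37,-2.03) = (-2.3235,-1.9390)
  v4: (1-0.35)·(-0.91,-3.33) + 0.35·(-0.89,-1.62) = (-0.9030,-2.7315)
  v5: (1-0.35)·(3.75,-2.66) + 0.35·(2.85,-0.46) = (3.4350,-1.8900)
Shoelace sum Σ(x_i·y_{i+1} − x_{i+1}·y_i):
  i=1: 0.5845·4.9200 − -1.9285·4.5590 = +11.6678 (running +11.6678)
  i=2: -1.9285·-1.9390 − -2.3235·4.9200 = +15.1710 (running +26.8388)
  i=3: -2.3235·-2.7315 − -0.9030·-1.9390 = +4.5957 (running +31.4345)
  i=4: -0.9030·-1.8900 − 3.4350·-2.7315 = +11.0894 (running +42.5238)
  i=5: 3.4350·4.5590 − 0.5845·-1.8900 = +16.7649 (running +59.2887)
Area = |Σ|/2 = |59.2887|/2 = 29.6444

Area at t=0.35: 29.6444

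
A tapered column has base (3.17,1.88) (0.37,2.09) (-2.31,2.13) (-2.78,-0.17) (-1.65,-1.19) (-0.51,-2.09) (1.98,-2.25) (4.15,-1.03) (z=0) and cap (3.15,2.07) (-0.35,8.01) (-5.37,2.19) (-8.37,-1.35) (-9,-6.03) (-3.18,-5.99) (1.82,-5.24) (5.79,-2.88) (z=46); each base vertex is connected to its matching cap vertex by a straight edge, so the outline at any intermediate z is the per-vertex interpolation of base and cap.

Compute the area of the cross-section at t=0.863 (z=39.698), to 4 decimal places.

Area at t=0.863: 102.9681

Cross-section at t=0.863: each vertex is (1-t)·p0[i] + t·p1[i].
  v1: (1-0.863)·(3.17,1.88) + 0.863·(3.15,2.07) = (3.1527,2.0440)
  v2: (1-0.863)·(0.37,2.09) + 0.863·(-0.35,8.01) = (-0.2514,7.1990)
  v3: (1-0.863)·(-2.31,2.13) + 0.863·(-5.37,2.19) = (-4.9508,2.1818)
  v4: (1-0.863)·(-2.78,-0.17) + 0.863·(-8.37,-1.35) = (-7.6042,-1.1883)
  v5: (1-0.863)·(-1.65,-1.19) + 0.863·(-9,-6.03) = (-7.9930,-5.3669)
  v6: (1-0.863)·(-0.51,-2.09) + 0.863·(-3.18,-5.99) = (-2.8142,-5.4557)
  v7: (1-0.863)·(1.98,-2.25) + 0.863·(1.82,-5.24) = (1.8419,-4.8304)
  v8: (1-0.863)·(4.15,-1.03) + 0.863·(5.79,-2.88) = (5.5653,-2.6265)
Shoelace sum Σ(x_i·y_{i+1} − x_{i+1}·y_i):
  i=1: 3.1527·7.1990 − -0.2514·2.0440 = +23.2102 (running +23.2102)
  i=2: -0.2514·2.1818 − -4.9508·7.1990 = +35.0921 (running +58.3023)
  i=3: -4.9508·-1.1883 − -7.6042·2.1818 = +22.4738 (running +80.7761)
  i=4: -7.6042·-5.3669 − -7.9930·-1.1883 = +31.3125 (running +112.0886)
  i=5: -7.9930·-5.4557 − -2.8142·-5.3669 = +28.5040 (running +140.5927)
  i=6: -2.8142·-4.8304 − 1.8419·-5.4557 = +23.6426 (running +164.2353)
  i=7: 1.8419·-2.6265 − 5.5653·-4.8304 = +22.0447 (running +186.2800)
  i=8: 5.5653·2.0440 − 3.1527·-2.6265 = +19.6562 (running +205.9361)
Area = |Σ|/2 = |205.9361|/2 = 102.9681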